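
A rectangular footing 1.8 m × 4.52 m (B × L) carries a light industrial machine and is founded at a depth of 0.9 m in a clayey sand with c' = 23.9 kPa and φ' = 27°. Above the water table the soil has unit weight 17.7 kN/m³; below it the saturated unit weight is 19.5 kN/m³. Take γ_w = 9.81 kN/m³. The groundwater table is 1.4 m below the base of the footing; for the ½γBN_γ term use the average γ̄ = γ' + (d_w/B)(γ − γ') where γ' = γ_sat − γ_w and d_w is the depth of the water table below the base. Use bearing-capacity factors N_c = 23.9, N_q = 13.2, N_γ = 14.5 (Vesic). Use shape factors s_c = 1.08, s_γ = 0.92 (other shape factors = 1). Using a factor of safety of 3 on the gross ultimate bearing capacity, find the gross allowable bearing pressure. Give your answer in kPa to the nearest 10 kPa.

q = γ·D_f = 17.7 × 0.9 = 15.93 kPa.
γ' = 9.69 kN/m³; averaging over the depth B below the base, γ̄ = γ' + (d_w/B)(γ − γ') = 15.92 kN/m³.
c·N_c·s_c = 23.9 × 23.9 × 1.08 = 616.91 kPa
q·N_q = 15.93 × 13.2 = 210.28 kPa
0.5·γ·B·N_γ·s_γ = 0.5 × 15.92 × 1.8 × 14.5 × 0.92 = 191.14 kPa
q_ult = 616.91 + 210.28 + 191.14 = 1018.3 kPa.
q_all = 1018.3 / 3 = 339.44 kPa.

q_all ≈ 340 kPa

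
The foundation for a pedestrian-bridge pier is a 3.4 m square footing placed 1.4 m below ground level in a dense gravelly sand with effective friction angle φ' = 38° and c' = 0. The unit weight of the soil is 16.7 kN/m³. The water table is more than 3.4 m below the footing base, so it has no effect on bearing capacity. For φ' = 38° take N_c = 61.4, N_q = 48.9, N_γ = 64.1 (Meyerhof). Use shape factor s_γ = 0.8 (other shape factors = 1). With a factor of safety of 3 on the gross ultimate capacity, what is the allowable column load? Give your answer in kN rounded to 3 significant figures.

P_all ≈ 10000 kN

Effective surcharge at the founding depth q = γ·D_f = 16.7 × 1.4 = 23.38 kPa.
q_ult = q·N_q + 0.5·γ·B·N_γ·s_γ
     = 23.38 × 48.9 + 0.5 × 16.7 × 3.4 × 64.1 × 0.8
     = 1143.3 + 1455.8 = 2599.1 kPa.
Gross allowable pressure q_all = 2599.1 / 3 = 866.37 kPa.
Footing area = 11.56 m², so allowable column load = 866.37 × 11.56 = 10015 kN.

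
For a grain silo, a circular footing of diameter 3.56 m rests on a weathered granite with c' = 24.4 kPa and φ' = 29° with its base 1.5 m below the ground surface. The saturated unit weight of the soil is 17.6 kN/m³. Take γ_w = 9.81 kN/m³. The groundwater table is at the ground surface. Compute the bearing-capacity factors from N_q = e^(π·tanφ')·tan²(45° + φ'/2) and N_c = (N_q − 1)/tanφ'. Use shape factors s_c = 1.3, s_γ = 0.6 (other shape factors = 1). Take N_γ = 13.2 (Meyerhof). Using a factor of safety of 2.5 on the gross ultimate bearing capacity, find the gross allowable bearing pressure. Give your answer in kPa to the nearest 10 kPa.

N_q = e^(π·tan29°)·tan²(59.5°) = 16.44; N_c = (N_q − 1)/tanφ' = 27.86.
γ' = 17.6 − 9.81 = 7.79 kN/m³ (submerged throughout). q = 7.79 × 1.5 = 11.685 kPa; the same γ' applies in the ½γBN_γ term.
c·N_c·s_c = 24.4 × 27.86 × 1.3 = 883.73 kPa
q·N_q = 11.685 × 16.443 = 192.14 kPa
0.5·γ·B·N_γ·s_γ = 0.5 × 7.79 × 3.56 × 13.2 × 0.6 = 109.82 kPa
q_ult = 883.73 + 192.14 + 109.82 = 1185.7 kPa.
q_all = 1185.7 / 2.5 = 474.28 kPa.

q_all ≈ 470 kPa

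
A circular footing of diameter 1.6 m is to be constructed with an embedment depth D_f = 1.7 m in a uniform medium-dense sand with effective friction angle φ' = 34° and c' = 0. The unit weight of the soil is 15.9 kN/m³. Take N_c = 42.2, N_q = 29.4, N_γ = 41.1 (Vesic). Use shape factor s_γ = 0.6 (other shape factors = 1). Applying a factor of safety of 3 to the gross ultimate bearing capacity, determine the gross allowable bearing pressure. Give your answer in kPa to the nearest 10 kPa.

Overburden at base level: q = 15.9 × 1.7 = 27.03 kPa.
Surcharge term q·N_q = 27.03 × 29.4 = 794.68 kPa; self-weight term 0.5·γ·B·N_γ·s_γ = 0.5 × 15.9 × 1.6 × 41.1 × 0.6 = 313.68 kPa.
q_ult = 794.68 + 313.68 = 1108.4 kPa.
q_all = q_ult / FS = 1108.4 / 3 = 369.45 kPa.

q_all ≈ 370 kPa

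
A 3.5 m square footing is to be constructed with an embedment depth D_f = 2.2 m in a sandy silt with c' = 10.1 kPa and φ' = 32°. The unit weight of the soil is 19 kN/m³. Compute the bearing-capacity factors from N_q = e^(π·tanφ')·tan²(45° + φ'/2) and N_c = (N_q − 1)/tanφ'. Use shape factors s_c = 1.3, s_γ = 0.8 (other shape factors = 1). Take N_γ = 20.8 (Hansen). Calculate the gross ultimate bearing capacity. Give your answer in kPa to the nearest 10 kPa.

tan32° = 0.6249, so N_q = e^(π×0.6249)·tan²(61°) = 7.121 × 3.255 = 23.18.
N_c = (23.18 − 1)/tan32° = 35.49.
q = γ·D_f = 19 × 2.2 = 41.8 kPa.
c·N_c·s_c = 10.1 × 35.49 × 1.3 = 465.99 kPa
q·N_q = 41.8 × 23.177 = 968.79 kPa
0.5·γ·B·N_γ·s_γ = 0.5 × 19 × 3.5 × 20.8 × 0.8 = 553.28 kPa
q_ult = 465.99 + 968.79 + 553.28 = 1988.1 kPa.

q_ult ≈ 1990 kPa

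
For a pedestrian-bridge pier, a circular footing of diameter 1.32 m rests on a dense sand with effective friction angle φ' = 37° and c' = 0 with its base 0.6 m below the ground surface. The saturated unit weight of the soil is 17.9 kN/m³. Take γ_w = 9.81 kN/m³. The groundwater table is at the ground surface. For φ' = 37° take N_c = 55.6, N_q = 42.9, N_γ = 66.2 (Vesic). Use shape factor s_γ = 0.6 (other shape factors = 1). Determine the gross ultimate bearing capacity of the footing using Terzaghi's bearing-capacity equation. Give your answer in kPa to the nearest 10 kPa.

Water table at ground surface, so effective unit weight γ' = 17.9 − 9.81 = 8.09 kN/m³ is used throughout; overburden q = 8.09 × 0.6 = 4.854 kPa; the same γ' applies in the ½γBN_γ term.
Surcharge term q·N_q = 4.854 × 42.9 = 208.24 kPa; self-weight term 0.5·γ·B·N_γ·s_γ = 0.5 × 8.09 × 1.32 × 66.2 × 0.6 = 212.08 kPa.
q_ult = 208.24 + 212.08 = 420.32 kPa.

q_ult ≈ 420 kPa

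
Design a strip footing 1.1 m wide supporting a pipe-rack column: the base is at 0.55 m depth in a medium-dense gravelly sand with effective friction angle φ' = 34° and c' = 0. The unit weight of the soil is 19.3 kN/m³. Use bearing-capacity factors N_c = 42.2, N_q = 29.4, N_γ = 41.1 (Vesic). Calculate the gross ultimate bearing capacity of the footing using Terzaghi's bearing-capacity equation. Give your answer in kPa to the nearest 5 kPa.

q_ult ≈ 750 kPa

Overburden at base level: q = 19.3 × 0.55 = 10.615 kPa.
Surcharge term q·N_q = 10.615 × 29.4 = 312.08 kPa; self-weight term 0.5·γ·B·N_γ = 0.5 × 19.3 × 1.1 × 41.1 = 436.28 kPa.
q_ult = 312.08 + 436.28 = 748.36 kPa.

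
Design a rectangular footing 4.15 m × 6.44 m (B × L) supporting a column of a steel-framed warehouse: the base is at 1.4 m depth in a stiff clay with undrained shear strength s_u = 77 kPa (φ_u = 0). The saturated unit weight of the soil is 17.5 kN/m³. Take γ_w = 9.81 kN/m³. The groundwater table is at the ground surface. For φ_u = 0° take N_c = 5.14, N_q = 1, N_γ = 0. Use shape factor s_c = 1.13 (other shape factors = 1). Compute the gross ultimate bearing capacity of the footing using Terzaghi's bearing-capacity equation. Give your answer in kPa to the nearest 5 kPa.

γ' = 17.5 − 9.81 = 7.69 kN/m³ (submerged throughout). q = 7.69 × 1.4 = 10.766 kPa.
c·N_c·s_c = 77 × 5.14 × 1.13 = 447.23 kPa
q·N_q = 10.766 × 1 = 10.766 kPa
q_ult = 447.23 + 10.766 = 458 kPa.

q_ult ≈ 460 kPa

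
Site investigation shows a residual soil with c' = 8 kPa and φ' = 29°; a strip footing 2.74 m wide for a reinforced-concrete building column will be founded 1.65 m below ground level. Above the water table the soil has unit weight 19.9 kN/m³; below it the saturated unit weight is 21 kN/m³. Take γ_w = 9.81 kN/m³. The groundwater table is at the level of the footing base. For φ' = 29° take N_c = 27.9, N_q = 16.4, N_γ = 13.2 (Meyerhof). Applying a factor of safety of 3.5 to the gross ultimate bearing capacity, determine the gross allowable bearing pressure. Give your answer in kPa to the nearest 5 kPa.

Overburden at base level: q = 19.9 × 1.65 = 32.835 kPa.
Below the base the soil is submerged, so the ½γBN_γ term uses γ' = 21 − 9.81 = 11.19 kN/m³.
Cohesion term c·N_c = 8 × 27.9 = 223.2 kPa; surcharge term q·N_q = 32.835 × 16.4 = 538.49 kPa; self-weight term 0.5·γ·B·N_γ = 0.5 × 11.19 × 2.74 × 13.2 = 202.36 kPa.
q_ult = 223.2 + 538.49 + 202.36 = 964.05 kPa.
q_all = q_ult / FS = 964.05 / 3.5 = 275.44 kPa.

q_all ≈ 275 kPa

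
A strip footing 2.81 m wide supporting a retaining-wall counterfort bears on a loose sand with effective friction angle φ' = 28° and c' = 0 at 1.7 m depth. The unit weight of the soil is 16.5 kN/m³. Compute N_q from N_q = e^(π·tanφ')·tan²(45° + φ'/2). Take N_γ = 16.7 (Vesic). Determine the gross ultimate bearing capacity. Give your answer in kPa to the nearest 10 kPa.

tan28° = 0.5317, so N_q = e^(π×0.5317)·tan²(59°) = 5.314 × 2.77 = 14.72.
Effective surcharge at the founding depth q = γ·D_f = 16.5 × 1.7 = 28.05 kPa.
q_ult = q·N_q + 0.5·γ·B·N_γ
     = 28.05 × 14.72 + 0.5 × 16.5 × 2.81 × 16.7
     = 412.89 + 387.15 = 800.04 kPa.

q_ult ≈ 800 kPa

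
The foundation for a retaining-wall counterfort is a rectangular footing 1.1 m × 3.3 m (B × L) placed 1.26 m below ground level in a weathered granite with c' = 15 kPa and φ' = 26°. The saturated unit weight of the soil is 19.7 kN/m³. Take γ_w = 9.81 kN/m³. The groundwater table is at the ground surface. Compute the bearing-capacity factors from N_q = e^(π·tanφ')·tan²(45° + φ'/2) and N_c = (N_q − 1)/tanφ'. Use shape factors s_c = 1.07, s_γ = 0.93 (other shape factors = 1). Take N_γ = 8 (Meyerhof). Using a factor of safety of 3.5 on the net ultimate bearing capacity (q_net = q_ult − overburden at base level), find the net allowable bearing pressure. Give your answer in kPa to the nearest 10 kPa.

N_q = e^(π·tan26°)·tan²(58°) = 11.85; N_c = (N_q − 1)/tanφ' = 22.25.
γ' = 19.7 − 9.81 = 9.89 kN/m³ (submerged throughout). q = 9.89 × 1.26 = 12.461 kPa; the same γ' applies in the ½γBN_γ term.
c·N_c·s_c = 15 × 22.254 × 1.07 = 357.18 kPa
q·N_q = 12.461 × 11.854 = 147.72 kPa
0.5·γ·B·N_γ·s_γ = 0.5 × 9.89 × 1.1 × 8 × 0.93 = 40.47 kPa
q_ult = 357.18 + 147.72 + 40.47 = 545.37 kPa.
q_net = 545.37 − 12.461 = 532.91 kPa.
q_all(net) = 532.91 / 3.5 = 152.26 kPa.

q_all(net) ≈ 150 kPa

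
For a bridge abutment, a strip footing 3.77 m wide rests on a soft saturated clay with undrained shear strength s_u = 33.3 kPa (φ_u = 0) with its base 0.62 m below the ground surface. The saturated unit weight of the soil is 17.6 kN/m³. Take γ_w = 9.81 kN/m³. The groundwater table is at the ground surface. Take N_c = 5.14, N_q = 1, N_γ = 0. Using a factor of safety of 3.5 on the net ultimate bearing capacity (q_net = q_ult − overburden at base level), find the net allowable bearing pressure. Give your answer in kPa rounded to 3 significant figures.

Water table at ground surface, so effective unit weight γ' = 17.6 − 9.81 = 7.79 kN/m³ is used throughout; overburden q = 7.79 × 0.62 = 4.8298 kPa.
Cohesion term c·N_c = 33.3 × 5.14 = 171.16 kPa; surcharge term q·N_q = 4.8298 × 1 = 4.8298 kPa.
q_ult = 171.16 + 4.8298 = 175.99 kPa.
q_net = 175.99 − 4.8298 = 171.16 kPa.
q_all(net) = 171.16 / 3.5 = 48.903 kPa.

q_all(net) ≈ 48.9 kPa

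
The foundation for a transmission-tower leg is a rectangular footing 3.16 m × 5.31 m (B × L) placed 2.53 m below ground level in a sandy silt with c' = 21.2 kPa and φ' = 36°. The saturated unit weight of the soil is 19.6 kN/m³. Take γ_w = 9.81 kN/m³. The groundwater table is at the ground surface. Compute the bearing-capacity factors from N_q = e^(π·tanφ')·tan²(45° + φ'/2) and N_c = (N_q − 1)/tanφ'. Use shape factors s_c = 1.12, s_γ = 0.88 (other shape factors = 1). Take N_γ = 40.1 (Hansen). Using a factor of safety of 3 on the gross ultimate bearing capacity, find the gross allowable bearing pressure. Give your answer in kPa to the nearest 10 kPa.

N_q = e^(π·tan36°)·tan²(63°) = 37.75; N_c = (N_q − 1)/tanφ' = 50.59.
Water table at ground surface, so effective unit weight γ' = 19.6 − 9.81 = 9.79 kN/m³ is used throughout; overburden q = 9.79 × 2.53 = 24.769 kPa; the same γ' applies in the ½γBN_γ term.
Cohesion term c·N_c·s_c = 21.2 × 50.585 × 1.12 = 1201.1 kPa; surcharge term q·N_q = 24.769 × 37.752 = 935.08 kPa; self-weight term 0.5·γ·B·N_γ·s_γ = 0.5 × 9.79 × 3.16 × 40.1 × 0.88 = 545.84 kPa.
q_ult = 1201.1 + 935.08 + 545.84 = 2682 kPa.
q_all = 2682 / 3 = 894.01 kPa.

q_all ≈ 890 kPa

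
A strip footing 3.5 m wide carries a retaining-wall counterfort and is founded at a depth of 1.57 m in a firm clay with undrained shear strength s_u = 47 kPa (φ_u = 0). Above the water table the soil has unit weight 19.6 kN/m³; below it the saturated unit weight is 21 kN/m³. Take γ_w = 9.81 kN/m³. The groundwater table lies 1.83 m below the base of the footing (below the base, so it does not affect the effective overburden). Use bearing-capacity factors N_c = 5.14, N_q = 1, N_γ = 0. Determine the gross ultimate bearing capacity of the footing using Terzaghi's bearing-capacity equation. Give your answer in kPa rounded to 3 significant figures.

q_ult ≈ 272 kPa

q = γ·D_f = 19.6 × 1.57 = 30.772 kPa.
c·N_c = 47 × 5.14 = 241.58 kPa
q·N_q = 30.772 × 1 = 30.772 kPa
q_ult = 241.58 + 30.772 = 272.35 kPa.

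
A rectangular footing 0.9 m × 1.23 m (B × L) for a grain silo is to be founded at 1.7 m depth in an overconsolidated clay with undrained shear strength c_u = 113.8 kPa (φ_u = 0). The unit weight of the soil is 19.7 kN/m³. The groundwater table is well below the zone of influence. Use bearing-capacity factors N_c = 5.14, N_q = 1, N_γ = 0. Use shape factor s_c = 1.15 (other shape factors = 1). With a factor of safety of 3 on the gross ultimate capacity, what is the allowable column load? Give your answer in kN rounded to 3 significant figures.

q = γ·D_f = 19.7 × 1.7 = 33.49 kPa.
c·N_c·s_c = 113.8 × 5.14 × 1.15 = 672.67 kPa
q·N_q = 33.49 × 1 = 33.49 kPa
q_ult = 672.67 + 33.49 = 706.16 kPa.
Gross allowable pressure q_all = 706.16 / 3 = 235.39 kPa.
Footing area = 1.107 m², so allowable column load = 235.39 × 1.107 = 260.57 kN.

P_all ≈ 261 kN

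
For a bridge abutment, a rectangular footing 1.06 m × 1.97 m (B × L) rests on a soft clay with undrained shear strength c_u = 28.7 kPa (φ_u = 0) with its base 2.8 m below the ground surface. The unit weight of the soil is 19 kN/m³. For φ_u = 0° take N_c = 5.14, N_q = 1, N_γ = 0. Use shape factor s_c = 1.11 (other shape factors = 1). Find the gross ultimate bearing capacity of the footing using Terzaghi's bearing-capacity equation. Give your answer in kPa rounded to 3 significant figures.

q_ult ≈ 217 kPa

Overburden at base level: q = 19 × 2.8 = 53.2 kPa.
Cohesion term c·N_c·s_c = 28.7 × 5.14 × 1.11 = 163.74 kPa; surcharge term q·N_q = 53.2 × 1 = 53.2 kPa.
q_ult = 163.74 + 53.2 = 216.94 kPa.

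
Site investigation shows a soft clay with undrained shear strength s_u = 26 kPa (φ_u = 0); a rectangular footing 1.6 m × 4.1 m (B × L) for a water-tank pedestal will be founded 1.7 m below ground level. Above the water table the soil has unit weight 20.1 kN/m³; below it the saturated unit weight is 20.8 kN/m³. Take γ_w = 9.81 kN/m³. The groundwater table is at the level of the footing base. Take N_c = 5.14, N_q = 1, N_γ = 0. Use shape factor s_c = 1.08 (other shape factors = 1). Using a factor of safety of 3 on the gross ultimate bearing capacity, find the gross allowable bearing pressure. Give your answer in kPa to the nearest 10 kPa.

Overburden at base level: q = 20.1 × 1.7 = 34.17 kPa.
Cohesion term c·N_c·s_c = 26 × 5.14 × 1.08 = 144.33 kPa; surcharge term q·N_q = 34.17 × 1 = 34.17 kPa.
q_ult = 144.33 + 34.17 = 178.5 kPa.
q_all = 178.5 / 3 = 59.5 kPa.

q_all ≈ 60 kPa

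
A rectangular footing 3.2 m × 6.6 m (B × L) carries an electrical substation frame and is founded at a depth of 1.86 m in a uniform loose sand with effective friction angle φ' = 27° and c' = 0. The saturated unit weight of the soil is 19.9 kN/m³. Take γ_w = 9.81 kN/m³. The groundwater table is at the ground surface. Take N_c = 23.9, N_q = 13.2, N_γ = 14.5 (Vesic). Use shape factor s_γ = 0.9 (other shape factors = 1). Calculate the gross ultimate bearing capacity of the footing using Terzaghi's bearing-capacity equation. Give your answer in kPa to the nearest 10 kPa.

q_ult ≈ 460 kPa

γ' = 19.9 − 9.81 = 10.09 kN/m³ (submerged throughout). q = 10.09 × 1.86 = 18.767 kPa; the same γ' applies in the ½γBN_γ term.
q·N_q = 18.767 × 13.2 = 247.73 kPa
0.5·γ·B·N_γ·s_γ = 0.5 × 10.09 × 3.2 × 14.5 × 0.9 = 210.68 kPa
q_ult = 247.73 + 210.68 = 458.41 kPa.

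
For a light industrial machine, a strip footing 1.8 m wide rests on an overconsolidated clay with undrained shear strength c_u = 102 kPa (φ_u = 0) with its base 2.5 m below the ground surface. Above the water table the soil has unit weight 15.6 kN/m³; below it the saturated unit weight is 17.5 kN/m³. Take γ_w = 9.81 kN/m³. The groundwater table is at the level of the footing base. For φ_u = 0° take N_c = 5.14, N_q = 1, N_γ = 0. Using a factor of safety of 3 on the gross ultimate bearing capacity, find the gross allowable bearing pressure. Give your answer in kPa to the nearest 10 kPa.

q = γ·D_f = 15.6 × 2.5 = 39 kPa.
c·N_c = 102 × 5.14 = 524.28 kPa
q·N_q = 39 × 1 = 39 kPa
q_ult = 524.28 + 39 = 563.28 kPa.
q_all = 563.28 / 3 = 187.76 kPa.

q_all ≈ 190 kPa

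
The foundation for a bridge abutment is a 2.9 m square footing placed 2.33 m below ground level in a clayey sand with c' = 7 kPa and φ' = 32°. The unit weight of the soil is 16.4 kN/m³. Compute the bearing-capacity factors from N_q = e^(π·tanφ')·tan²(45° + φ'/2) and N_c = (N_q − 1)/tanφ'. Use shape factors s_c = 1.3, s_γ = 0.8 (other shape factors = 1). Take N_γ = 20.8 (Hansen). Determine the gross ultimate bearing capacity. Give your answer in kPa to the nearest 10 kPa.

q_ult ≈ 1600 kPa

tan32° = 0.6249, so N_q = e^(π×0.6249)·tan²(61°) = 7.121 × 3.255 = 23.18.
N_c = (23.18 − 1)/tan32° = 35.49.
q = γ·D_f = 16.4 × 2.33 = 38.212 kPa.
c·N_c·s_c = 7 × 35.49 × 1.3 = 322.96 kPa
q·N_q = 38.212 × 23.177 = 885.63 kPa
0.5·γ·B·N_γ·s_γ = 0.5 × 16.4 × 2.9 × 20.8 × 0.8 = 395.7 kPa
q_ult = 322.96 + 885.63 + 395.7 = 1604.3 kPa.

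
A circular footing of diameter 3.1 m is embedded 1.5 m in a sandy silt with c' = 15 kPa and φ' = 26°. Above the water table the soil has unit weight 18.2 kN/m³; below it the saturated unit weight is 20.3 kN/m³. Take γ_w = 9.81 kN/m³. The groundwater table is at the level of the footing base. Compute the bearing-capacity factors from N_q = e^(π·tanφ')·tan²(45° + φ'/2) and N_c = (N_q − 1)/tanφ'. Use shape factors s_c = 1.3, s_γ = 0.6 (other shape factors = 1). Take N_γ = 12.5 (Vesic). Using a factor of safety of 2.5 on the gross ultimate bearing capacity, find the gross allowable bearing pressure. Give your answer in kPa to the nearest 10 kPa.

q_all ≈ 350 kPa

N_q = e^(π·tan26°)·tan²(58°) = 11.85; N_c = (N_q − 1)/tanφ' = 22.25.
Effective surcharge at the founding depth q = γ·D_f = 18.2 × 1.5 = 27.3 kPa.
The water table coincides with the base, so in the self-weight term γ → γ' = 10.49 kN/m³.
q_ult = c·N_c·s_c + q·N_q + 0.5·γ·B·N_γ·s_γ
     = 15 × 22.254 × 1.3 + 27.3 × 11.854 + 0.5 × 10.49 × 3.1 × 12.5 × 0.6
     = 433.96 + 323.62 + 121.95 = 879.53 kPa.
q_all = 879.53 / 2.5 = 351.81 kPa.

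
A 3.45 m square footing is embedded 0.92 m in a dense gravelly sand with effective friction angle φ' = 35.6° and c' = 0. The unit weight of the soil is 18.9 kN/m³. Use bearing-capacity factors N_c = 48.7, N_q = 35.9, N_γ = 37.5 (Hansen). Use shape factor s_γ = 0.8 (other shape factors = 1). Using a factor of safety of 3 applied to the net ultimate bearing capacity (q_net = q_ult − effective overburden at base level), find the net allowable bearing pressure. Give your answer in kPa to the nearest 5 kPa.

q = γ·D_f = 18.9 × 0.92 = 17.388 kPa.
q·N_q = 17.388 × 35.9 = 624.23 kPa
0.5·γ·B·N_γ·s_γ = 0.5 × 18.9 × 3.45 × 37.5 × 0.8 = 978.08 kPa
q_ult = 624.23 + 978.08 = 1602.3 kPa.
Net ultimate: q_net = 1602.3 − 17.388 = 1584.9 kPa.
q_all(net) = 1584.9 / 3 = 528.31 kPa.

q_all(net) ≈ 530 kPa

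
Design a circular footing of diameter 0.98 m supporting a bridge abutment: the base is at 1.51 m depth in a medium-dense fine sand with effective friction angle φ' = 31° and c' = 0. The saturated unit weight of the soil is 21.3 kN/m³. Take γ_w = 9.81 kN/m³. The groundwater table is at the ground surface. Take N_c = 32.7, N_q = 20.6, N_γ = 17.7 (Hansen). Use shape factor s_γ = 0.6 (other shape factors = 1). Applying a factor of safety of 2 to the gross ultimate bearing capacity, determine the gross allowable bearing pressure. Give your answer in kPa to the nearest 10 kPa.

q_all ≈ 210 kPa

γ' = 21.3 − 9.81 = 11.49 kN/m³ (submerged throughout). q = 11.49 × 1.51 = 17.35 kPa; the same γ' applies in the ½γBN_γ term.
q·N_q = 17.35 × 20.6 = 357.41 kPa
0.5·γ·B·N_γ·s_γ = 0.5 × 11.49 × 0.98 × 17.7 × 0.6 = 59.792 kPa
q_ult = 357.41 + 59.792 = 417.2 kPa.
q_all = q_ult / FS = 417.2 / 2 = 208.6 kPa.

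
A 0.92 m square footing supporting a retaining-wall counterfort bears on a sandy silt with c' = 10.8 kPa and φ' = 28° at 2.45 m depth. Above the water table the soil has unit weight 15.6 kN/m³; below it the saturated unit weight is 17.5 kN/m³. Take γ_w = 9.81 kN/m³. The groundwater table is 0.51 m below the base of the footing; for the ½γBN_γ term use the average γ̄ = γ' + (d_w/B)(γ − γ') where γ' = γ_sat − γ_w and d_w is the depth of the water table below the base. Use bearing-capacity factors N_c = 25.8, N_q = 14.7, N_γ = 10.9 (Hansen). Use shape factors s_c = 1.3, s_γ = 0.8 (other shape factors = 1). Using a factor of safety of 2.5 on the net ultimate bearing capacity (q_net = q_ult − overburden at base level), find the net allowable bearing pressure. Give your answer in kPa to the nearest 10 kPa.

q_all(net) ≈ 370 kPa

q = γ·D_f = 15.6 × 2.45 = 38.22 kPa.
γ' = 7.69 kN/m³; averaging over the depth B below the base, γ̄ = γ' + (d_w/B)(γ − γ') = 12.075 kN/m³.
c·N_c·s_c = 10.8 × 25.8 × 1.3 = 362.23 kPa
q·N_q = 38.22 × 14.7 = 561.83 kPa
0.5·γ·B·N_γ·s_γ = 0.5 × 12.075 × 0.92 × 10.9 × 0.8 = 48.435 kPa
q_ult = 362.23 + 561.83 + 48.435 = 972.5 kPa.
q_net = 972.5 − 38.22 = 934.28 kPa.
q_all(net) = 934.28 / 2.5 = 373.71 kPa.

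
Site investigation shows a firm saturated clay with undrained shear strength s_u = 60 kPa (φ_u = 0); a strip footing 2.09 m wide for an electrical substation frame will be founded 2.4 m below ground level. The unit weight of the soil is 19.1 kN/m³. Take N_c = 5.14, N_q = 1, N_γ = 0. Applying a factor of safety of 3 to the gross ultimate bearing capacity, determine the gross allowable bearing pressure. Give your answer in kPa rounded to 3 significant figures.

Overburden at base level: q = 19.1 × 2.4 = 45.84 kPa.
Cohesion term c·N_c = 60 × 5.14 = 308.4 kPa; surcharge term q·N_q = 45.84 × 1 = 45.84 kPa.
q_ult = 308.4 + 45.84 = 354.24 kPa.
q_all = q_ult / FS = 354.24 / 3 = 118.08 kPa.

q_all ≈ 118 kPa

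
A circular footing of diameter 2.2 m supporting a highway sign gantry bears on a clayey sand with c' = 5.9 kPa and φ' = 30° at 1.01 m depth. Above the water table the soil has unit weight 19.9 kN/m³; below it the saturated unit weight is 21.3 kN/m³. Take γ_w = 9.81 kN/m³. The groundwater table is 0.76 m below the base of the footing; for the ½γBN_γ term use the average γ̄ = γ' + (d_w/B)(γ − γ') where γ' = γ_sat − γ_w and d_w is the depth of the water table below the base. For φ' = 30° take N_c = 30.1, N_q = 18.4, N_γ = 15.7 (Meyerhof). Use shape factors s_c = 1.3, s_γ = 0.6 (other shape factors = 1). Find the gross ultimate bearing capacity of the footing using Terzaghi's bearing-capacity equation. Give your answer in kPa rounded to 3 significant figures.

Effective surcharge at the founding depth q = γ·D_f = 19.9 × 1.01 = 20.099 kPa.
With d_w = 0.76 m < B, γ̄ = 11.49 + (0.76/2.2) × (19.9 − 11.49) = 14.395 kN/m³.
q_ult = c·N_c·s_c + q·N_q + 0.5·γ·B·N_γ·s_γ
     = 5.9 × 30.1 × 1.3 + 20.099 × 18.4 + 0.5 × 14.395 × 2.2 × 15.7 × 0.6
     = 230.87 + 369.82 + 149.16 = 749.85 kPa.

q_ult ≈ 750 kPa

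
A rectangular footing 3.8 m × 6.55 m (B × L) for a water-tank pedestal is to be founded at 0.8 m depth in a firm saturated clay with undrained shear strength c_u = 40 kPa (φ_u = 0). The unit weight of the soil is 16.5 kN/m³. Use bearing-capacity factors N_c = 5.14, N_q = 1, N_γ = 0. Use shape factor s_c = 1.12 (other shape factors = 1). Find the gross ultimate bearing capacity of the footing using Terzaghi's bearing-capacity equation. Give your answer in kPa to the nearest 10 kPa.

Effective surcharge at the founding depth q = γ·D_f = 16.5 × 0.8 = 13.2 kPa.
q_ult = c·N_c·s_c + q·N_q
     = 40 × 5.14 × 1.12 + 13.2 × 1
     = 230.27 + 13.2 = 243.47 kPa.

q_ult ≈ 240 kPa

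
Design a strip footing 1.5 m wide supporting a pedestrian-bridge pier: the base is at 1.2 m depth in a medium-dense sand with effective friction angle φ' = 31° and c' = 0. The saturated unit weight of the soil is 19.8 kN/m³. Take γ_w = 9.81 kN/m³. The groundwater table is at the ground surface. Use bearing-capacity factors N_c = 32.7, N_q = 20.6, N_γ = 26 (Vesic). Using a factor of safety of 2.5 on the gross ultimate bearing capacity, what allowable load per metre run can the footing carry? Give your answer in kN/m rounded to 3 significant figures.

With the water table at the surface the whole profile is submerged: γ' = 19.8 − 9.81 = 9.99 kN/m³, so q = γ'·D_f = 11.988 kPa; the same γ' applies in the ½γBN_γ term.
q_ult = q·N_q + 0.5·γ·B·N_γ
     = 11.988 × 20.6 + 0.5 × 9.99 × 1.5 × 26
     = 246.95 + 194.81 = 441.76 kPa.
Gross allowable pressure q_all = 441.76 / 2.5 = 176.7 kPa.
Allowable wall load = q_all × B = 176.7 × 1.5 = 265.05 kN per metre run.

≈ 265 kN/m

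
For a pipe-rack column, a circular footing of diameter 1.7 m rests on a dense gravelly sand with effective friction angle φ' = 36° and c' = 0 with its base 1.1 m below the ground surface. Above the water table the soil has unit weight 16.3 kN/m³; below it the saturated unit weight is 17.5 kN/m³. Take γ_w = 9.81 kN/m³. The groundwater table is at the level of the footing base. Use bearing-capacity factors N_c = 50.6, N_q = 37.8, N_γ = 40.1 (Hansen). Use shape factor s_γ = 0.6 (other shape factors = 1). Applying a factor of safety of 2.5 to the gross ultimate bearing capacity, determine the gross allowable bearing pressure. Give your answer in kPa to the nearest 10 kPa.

q_all ≈ 330 kPa

Effective surcharge at the founding depth q = γ·D_f = 16.3 × 1.1 = 17.93 kPa.
The water table coincides with the base, so in the self-weight term γ → γ' = 7.69 kN/m³.
q_ult = q·N_q + 0.5·γ·B·N_γ·s_γ
     = 17.93 × 37.8 + 0.5 × 7.69 × 1.7 × 40.1 × 0.6
     = 677.75 + 157.27 = 835.02 kPa.
q_all = q_ult / FS = 835.02 / 2.5 = 334.01 kPa.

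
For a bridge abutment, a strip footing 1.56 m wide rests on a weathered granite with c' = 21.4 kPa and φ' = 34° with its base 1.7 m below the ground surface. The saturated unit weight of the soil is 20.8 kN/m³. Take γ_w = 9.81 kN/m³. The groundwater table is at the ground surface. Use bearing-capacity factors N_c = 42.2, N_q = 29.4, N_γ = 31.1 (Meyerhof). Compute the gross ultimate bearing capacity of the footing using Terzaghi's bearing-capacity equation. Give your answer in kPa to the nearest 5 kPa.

With the water table at the surface the whole profile is submerged: γ' = 20.8 − 9.81 = 10.99 kN/m³, so q = γ'·D_f = 18.683 kPa; the same γ' applies in the ½γBN_γ term.
q_ult = c·N_c + q·N_q + 0.5·γ·B·N_γ
     = 21.4 × 42.2 + 18.683 × 29.4 + 0.5 × 10.99 × 1.56 × 31.1
     = 903.08 + 549.28 + 266.6 = 1719 kPa.

q_ult ≈ 1720 kPa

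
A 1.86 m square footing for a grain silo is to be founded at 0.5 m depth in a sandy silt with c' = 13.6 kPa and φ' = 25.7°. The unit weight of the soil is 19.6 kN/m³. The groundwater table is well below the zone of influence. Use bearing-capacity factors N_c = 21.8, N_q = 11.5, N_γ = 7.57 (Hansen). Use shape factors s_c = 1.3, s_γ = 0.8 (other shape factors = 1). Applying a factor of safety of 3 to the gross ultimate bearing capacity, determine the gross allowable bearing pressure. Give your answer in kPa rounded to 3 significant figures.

q_all ≈ 203 kPa

q = γ·D_f = 19.6 × 0.5 = 9.8 kPa.
c·N_c·s_c = 13.6 × 21.8 × 1.3 = 385.42 kPa
q·N_q = 9.8 × 11.5 = 112.7 kPa
0.5·γ·B·N_γ·s_γ = 0.5 × 19.6 × 1.86 × 7.57 × 0.8 = 110.39 kPa
q_ult = 385.42 + 112.7 + 110.39 = 608.51 kPa.
q_all = q_ult / FS = 608.51 / 3 = 202.84 kPa.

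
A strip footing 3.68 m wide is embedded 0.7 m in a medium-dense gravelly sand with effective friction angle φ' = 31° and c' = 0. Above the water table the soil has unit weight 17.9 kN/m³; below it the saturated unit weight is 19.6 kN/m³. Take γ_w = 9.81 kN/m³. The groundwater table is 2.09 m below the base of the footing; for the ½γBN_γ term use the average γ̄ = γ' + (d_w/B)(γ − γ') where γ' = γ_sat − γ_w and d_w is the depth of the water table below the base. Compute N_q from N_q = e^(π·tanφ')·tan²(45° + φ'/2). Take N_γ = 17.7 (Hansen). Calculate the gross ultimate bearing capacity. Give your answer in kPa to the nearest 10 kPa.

tan31° = 0.6009, so N_q = e^(π×0.6009)·tan²(60.5°) = 6.604 × 3.124 = 20.63.
Overburden at base level: q = 17.9 × 0.7 = 12.53 kPa.
The water table is 2.09 m below the base (< B = 3.68 m), so the ½γBN_γ term uses γ̄ = γ' + (d_w/B)(γ − γ') = 9.79 + (2.09/3.68)(17.9 − 9.79) = 14.396 kN/m³.
Surcharge term q·N_q = 12.53 × 20.631 = 258.5 kPa; self-weight term 0.5·γ·B·N_γ = 0.5 × 14.396 × 3.68 × 17.7 = 468.85 kPa.
q_ult = 258.5 + 468.85 = 727.35 kPa.

q_ult ≈ 730 kPa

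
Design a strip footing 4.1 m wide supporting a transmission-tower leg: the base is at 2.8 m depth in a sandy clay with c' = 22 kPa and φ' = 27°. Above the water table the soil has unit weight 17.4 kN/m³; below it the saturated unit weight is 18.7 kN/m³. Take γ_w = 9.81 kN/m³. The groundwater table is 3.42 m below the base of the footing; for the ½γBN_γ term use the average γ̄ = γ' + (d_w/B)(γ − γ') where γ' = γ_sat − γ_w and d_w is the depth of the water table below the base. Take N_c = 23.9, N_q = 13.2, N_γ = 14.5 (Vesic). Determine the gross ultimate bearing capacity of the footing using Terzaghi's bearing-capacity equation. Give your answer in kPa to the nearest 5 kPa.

q = γ·D_f = 17.4 × 2.8 = 48.72 kPa.
γ' = 8.89 kN/m³; averaging over the depth B below the base, γ̄ = γ' + (d_w/B)(γ − γ') = 15.989 kN/m³.
c·N_c = 22 × 23.9 = 525.8 kPa
q·N_q = 48.72 × 13.2 = 643.1 kPa
0.5·γ·B·N_γ = 0.5 × 15.989 × 4.1 × 14.5 = 475.26 kPa
q_ult = 525.8 + 643.1 + 475.26 = 1644.2 kPa.

q_ult ≈ 1645 kPa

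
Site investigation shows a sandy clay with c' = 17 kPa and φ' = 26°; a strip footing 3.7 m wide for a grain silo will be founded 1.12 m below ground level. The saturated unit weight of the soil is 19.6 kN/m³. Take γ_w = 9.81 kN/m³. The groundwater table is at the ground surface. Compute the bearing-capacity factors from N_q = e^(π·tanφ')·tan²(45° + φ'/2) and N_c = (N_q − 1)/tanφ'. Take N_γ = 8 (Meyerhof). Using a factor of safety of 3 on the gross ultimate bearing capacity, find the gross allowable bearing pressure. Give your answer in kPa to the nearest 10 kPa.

q_all ≈ 220 kPa

N_q = e^(π·tan26°)·tan²(58°) = 11.85; N_c = (N_q − 1)/tanφ' = 22.25.
γ' = 19.6 − 9.81 = 9.79 kN/m³ (submerged throughout). q = 9.79 × 1.12 = 10.965 kPa; the same γ' applies in the ½γBN_γ term.
c·N_c = 17 × 22.254 = 378.33 kPa
q·N_q = 10.965 × 11.854 = 129.98 kPa
0.5·γ·B·N_γ = 0.5 × 9.79 × 3.7 × 8 = 144.89 kPa
q_ult = 378.33 + 129.98 + 144.89 = 653.2 kPa.
q_all = 653.2 / 3 = 217.73 kPa.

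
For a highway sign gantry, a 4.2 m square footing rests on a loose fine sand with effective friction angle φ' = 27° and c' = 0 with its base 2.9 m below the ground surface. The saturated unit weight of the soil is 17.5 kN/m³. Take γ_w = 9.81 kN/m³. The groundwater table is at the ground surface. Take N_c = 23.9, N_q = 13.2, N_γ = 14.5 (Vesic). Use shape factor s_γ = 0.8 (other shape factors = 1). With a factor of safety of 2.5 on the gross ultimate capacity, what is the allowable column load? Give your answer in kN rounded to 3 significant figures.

γ' = 17.5 − 9.81 = 7.69 kN/m³ (submerged throughout). q = 7.69 × 2.9 = 22.301 kPa; the same γ' applies in the ½γBN_γ term.
q·N_q = 22.301 × 13.2 = 294.37 kPa
0.5·γ·B·N_γ·s_γ = 0.5 × 7.69 × 4.2 × 14.5 × 0.8 = 187.33 kPa
q_ult = 294.37 + 187.33 = 481.7 kPa.
Gross allowable pressure q_all = 481.7 / 2.5 = 192.68 kPa.
Footing area = 17.64 m², so allowable column load = 192.68 × 17.64 = 3398.9 kN.

P_all ≈ 3400 kN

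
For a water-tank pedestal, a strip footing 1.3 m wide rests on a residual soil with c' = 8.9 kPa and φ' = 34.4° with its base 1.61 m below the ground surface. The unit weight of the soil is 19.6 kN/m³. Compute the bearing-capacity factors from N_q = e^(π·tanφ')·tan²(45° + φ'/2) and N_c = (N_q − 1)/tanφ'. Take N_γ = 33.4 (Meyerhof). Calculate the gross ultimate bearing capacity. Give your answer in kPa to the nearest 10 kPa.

q_ult ≈ 1790 kPa

tan34.4° = 0.6847, so N_q = e^(π×0.6847)·tan²(62.2°) = 8.594 × 3.597 = 30.92.
N_c = (30.92 − 1)/tan34.4° = 43.69.
q = γ·D_f = 19.6 × 1.61 = 31.556 kPa.
c·N_c = 8.9 × 43.692 = 388.86 kPa
q·N_q = 31.556 × 30.917 = 975.6 kPa
0.5·γ·B·N_γ = 0.5 × 19.6 × 1.3 × 33.4 = 425.52 kPa
q_ult = 388.86 + 975.6 + 425.52 = 1790 kPa.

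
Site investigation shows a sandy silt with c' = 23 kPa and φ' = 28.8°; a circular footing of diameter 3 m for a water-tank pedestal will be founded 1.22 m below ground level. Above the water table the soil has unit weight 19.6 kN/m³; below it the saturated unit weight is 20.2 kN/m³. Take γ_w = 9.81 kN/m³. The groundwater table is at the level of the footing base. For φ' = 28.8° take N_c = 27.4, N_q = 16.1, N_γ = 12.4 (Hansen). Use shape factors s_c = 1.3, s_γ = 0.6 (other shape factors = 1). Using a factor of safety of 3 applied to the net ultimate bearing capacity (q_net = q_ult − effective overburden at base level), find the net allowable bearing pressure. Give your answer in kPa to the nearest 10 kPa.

q_all(net) ≈ 430 kPa

Effective surcharge at the founding depth q = γ·D_f = 19.6 × 1.22 = 23.912 kPa.
The water table coincides with the base, so in the self-weight term γ → γ' = 10.39 kN/m³.
q_ult = c·N_c·s_c + q·N_q + 0.5·γ·B·N_γ·s_γ
     = 23 × 27.4 × 1.3 + 23.912 × 16.1 + 0.5 × 10.39 × 3 × 12.4 × 0.6
     = 819.26 + 384.98 + 115.95 = 1320.2 kPa.
Net ultimate: q_net = 1320.2 − 23.912 = 1296.3 kPa.
q_all(net) = 1296.3 / 3 = 432.09 kPa.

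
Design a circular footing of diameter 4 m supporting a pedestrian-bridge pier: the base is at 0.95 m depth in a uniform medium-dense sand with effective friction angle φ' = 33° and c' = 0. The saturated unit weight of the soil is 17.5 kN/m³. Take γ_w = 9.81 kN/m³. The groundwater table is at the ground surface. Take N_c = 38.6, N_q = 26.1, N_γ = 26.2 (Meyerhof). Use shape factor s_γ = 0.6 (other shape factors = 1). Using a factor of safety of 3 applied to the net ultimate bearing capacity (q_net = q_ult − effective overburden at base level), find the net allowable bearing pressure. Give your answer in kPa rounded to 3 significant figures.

q_all(net) ≈ 142 kPa

Water table at ground surface, so effective unit weight γ' = 17.5 − 9.81 = 7.69 kN/m³ is used throughout; overburden q = 7.69 × 0.95 = 7.3055 kPa; the same γ' applies in the ½γBN_γ term.
Surcharge term q·N_q = 7.3055 × 26.1 = 190.67 kPa; self-weight term 0.5·γ·B·N_γ·s_γ = 0.5 × 7.69 × 4 × 26.2 × 0.6 = 241.77 kPa.
q_ult = 190.67 + 241.77 = 432.45 kPa.
Net ultimate: q_net = 432.45 − 7.3055 = 425.14 kPa.
q_all(net) = 425.14 / 3 = 141.71 kPa.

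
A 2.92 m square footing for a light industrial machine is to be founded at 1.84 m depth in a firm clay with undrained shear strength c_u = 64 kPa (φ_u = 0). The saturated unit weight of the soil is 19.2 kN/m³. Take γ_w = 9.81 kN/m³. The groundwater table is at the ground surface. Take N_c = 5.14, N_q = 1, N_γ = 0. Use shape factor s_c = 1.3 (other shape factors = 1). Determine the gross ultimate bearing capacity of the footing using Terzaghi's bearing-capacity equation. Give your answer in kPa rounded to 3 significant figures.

q_ult ≈ 445 kPa

γ' = 19.2 − 9.81 = 9.39 kN/m³ (submerged throughout). q = 9.39 × 1.84 = 17.278 kPa.
c·N_c·s_c = 64 × 5.14 × 1.3 = 427.65 kPa
q·N_q = 17.278 × 1 = 17.278 kPa
q_ult = 427.65 + 17.278 = 444.93 kPa.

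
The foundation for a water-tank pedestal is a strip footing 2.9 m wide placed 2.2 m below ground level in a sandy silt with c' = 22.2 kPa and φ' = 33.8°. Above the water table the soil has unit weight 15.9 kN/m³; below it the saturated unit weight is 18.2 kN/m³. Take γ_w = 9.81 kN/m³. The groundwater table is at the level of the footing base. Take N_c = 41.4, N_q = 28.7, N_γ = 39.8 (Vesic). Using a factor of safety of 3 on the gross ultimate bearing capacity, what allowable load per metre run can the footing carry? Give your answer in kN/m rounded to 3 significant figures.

Overburden at base level: q = 15.9 × 2.2 = 34.98 kPa.
Below the base the soil is submerged, so the ½γBN_γ term uses γ' = 18.2 − 9.81 = 8.39 kN/m³.
Cohesion term c·N_c = 22.2 × 41.4 = 919.08 kPa; surcharge term q·N_q = 34.98 × 28.7 = 1003.9 kPa; self-weight term 0.5·γ·B·N_γ = 0.5 × 8.39 × 2.9 × 39.8 = 484.19 kPa.
q_ult = 919.08 + 1003.9 + 484.19 = 2407.2 kPa.
Gross allowable pressure q_all = 2407.2 / 3 = 802.4 kPa.
Allowable wall load = q_all × B = 802.4 × 2.9 = 2327 kN per metre run.

≈ 2330 kN/m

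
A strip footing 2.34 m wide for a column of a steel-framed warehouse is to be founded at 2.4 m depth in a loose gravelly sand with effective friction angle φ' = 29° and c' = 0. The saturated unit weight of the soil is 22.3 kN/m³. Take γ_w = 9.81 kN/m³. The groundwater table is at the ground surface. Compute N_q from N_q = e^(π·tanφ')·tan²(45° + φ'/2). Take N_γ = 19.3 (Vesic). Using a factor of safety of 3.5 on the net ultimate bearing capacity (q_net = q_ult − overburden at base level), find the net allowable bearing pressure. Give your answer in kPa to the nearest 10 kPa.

q_all(net) ≈ 210 kPa

N_q = e^(π·tan29°)·tan²(59.5°) = 16.44.
Water table at ground surface, so effective unit weight γ' = 22.3 − 9.81 = 12.49 kN/m³ is used throughout; overburden q = 12.49 × 2.4 = 29.976 kPa; the same γ' applies in the ½γBN_γ term.
Surcharge term q·N_q = 29.976 × 16.443 = 492.9 kPa; self-weight term 0.5·γ·B·N_γ = 0.5 × 12.49 × 2.34 × 19.3 = 282.04 kPa.
q_ult = 492.9 + 282.04 = 774.94 kPa.
q_net = 774.94 − 29.976 = 744.97 kPa.
q_all(net) = 744.97 / 3.5 = 212.85 kPa.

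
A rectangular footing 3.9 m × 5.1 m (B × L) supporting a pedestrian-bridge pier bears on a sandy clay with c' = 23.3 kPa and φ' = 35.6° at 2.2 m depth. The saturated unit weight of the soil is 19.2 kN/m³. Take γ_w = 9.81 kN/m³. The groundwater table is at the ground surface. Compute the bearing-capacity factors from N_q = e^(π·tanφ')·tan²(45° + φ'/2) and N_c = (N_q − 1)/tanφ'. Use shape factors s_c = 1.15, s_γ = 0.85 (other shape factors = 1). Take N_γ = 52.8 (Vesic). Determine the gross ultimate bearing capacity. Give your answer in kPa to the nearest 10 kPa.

q_ult ≈ 2870 kPa

tan35.6° = 0.7159, so N_q = e^(π×0.7159)·tan²(62.8°) = 9.48 × 3.786 = 35.89.
N_c = (35.89 − 1)/tan35.6° = 48.74.
With the water table at the surface the whole profile is submerged: γ' = 19.2 − 9.81 = 9.39 kN/m³, so q = γ'·D_f = 20.658 kPa; the same γ' applies in the ½γBN_γ term.
q_ult = c·N_c·s_c + q·N_q + 0.5·γ·B·N_γ·s_γ
     = 23.3 × 48.736 × 1.15 + 20.658 × 35.891 + 0.5 × 9.39 × 3.9 × 52.8 × 0.85
     = 1305.9 + 741.44 + 821.78 = 2869.1 kPa.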